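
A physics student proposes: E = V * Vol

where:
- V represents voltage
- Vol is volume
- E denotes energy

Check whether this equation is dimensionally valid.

No

V (voltage) has dimensions [I^-1 L^2 M T^-3].
Vol (volume) has dimensions [L^3].
E (energy) has dimensions [L^2 M T^-2].

Left side: [L^2 M T^-2]
Right side: [I^-1 L^5 M T^-3]

The two sides have different dimensions, so the equation is NOT dimensionally consistent.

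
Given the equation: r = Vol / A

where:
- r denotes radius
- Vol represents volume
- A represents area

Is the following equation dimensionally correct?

Yes

r (radius) has dimensions [L].
Vol (volume) has dimensions [L^3].
A (area) has dimensions [L^2].

Left side: [L]
Right side: [L]

Both sides have the same dimensions, so the equation is dimensionally consistent.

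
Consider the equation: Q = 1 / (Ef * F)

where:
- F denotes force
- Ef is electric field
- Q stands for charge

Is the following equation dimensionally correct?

No

F (force) has dimensions [L M T^-2].
Ef (electric field) has dimensions [I^-1 L M T^-3].
Q (charge) has dimensions [I T].

Left side: [I T]
Right side: [I L^-2 M^-2 T^5]

The two sides have different dimensions, so the equation is NOT dimensionally consistent.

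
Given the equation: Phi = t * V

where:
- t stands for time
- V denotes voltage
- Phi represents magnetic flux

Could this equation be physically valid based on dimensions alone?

Yes

t (time) has dimensions [T].
V (voltage) has dimensions [I^-1 L^2 M T^-3].
Phi (magnetic flux) has dimensions [I^-1 L^2 M T^-2].

Left side: [I^-1 L^2 M T^-2]
Right side: [I^-1 L^2 M T^-2]

Both sides have the same dimensions, so the equation is dimensionally consistent.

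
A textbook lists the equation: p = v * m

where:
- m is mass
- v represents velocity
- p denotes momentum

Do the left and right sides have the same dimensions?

Yes

m (mass) has dimensions [M].
v (velocity) has dimensions [L T^-1].
p (momentum) has dimensions [L M T^-1].

Left side: [L M T^-1]
Right side: [L M T^-1]

Both sides have the same dimensions, so the equation is dimensionally consistent.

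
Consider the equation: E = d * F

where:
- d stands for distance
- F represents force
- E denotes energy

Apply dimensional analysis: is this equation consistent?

Yes

d (distance) has dimensions [L].
F (force) has dimensions [L M T^-2].
E (energy) has dimensions [L^2 M T^-2].

Left side: [L^2 M T^-2]
Right side: [L^2 M T^-2]

Both sides have the same dimensions, so the equation is dimensionally consistent.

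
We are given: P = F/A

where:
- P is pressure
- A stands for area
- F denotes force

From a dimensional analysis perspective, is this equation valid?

Yes

P (pressure) has dimensions [L^-1 M T^-2].
A (area) has dimensions [L^2].
F (force) has dimensions [L M T^-2].

Left side: [L^-1 M T^-2]
Right side: [L^-1 M T^-2]

Both sides have the same dimensions, so the equation is dimensionally consistent.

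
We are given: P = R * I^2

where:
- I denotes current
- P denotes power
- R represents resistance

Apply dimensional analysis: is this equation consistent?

Yes

I (current) has dimensions [I].
P (power) has dimensions [L^2 M T^-3].
R (resistance) has dimensions [I^-2 L^2 M T^-3].

Left side: [L^2 M T^-3]
Right side: [L^2 M T^-3]

Both sides have the same dimensions, so the equation is dimensionally consistent.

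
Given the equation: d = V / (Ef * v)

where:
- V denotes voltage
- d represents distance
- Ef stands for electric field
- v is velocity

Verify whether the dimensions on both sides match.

No

V (voltage) has dimensions [I^-1 L^2 M T^-3].
d (distance) has dimensions [L].
Ef (electric field) has dimensions [I^-1 L M T^-3].
v (velocity) has dimensions [L T^-1].

Left side: [L]
Right side: [T]

The two sides have different dimensions, so the equation is NOT dimensionally consistent.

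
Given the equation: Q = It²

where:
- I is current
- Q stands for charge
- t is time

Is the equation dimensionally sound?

No

I (current) has dimensions [I].
Q (charge) has dimensions [I T].
t (time) has dimensions [T].

Left side: [I T]
Right side: [I T^2]

The two sides have different dimensions, so the equation is NOT dimensionally consistent.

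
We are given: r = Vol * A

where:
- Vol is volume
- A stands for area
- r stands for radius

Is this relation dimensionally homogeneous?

No

Vol (volume) has dimensions [L^3].
A (area) has dimensions [L^2].
r (radius) has dimensions [L].

Left side: [L]
Right side: [L^5]

The two sides have different dimensions, so the equation is NOT dimensionally consistent.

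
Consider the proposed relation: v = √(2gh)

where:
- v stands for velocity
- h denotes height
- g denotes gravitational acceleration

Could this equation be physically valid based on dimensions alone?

Yes

v (velocity) has dimensions [L T^-1].
h (height) has dimensions [L].
g (gravitational acceleration) has dimensions [L T^-2].

Left side: [L T^-1]
Right side: [L T^-1]

Both sides have the same dimensions, so the equation is dimensionally consistent.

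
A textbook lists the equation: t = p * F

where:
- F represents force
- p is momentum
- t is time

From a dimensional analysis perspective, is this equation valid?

No

F (force) has dimensions [L M T^-2].
p (momentum) has dimensions [L M T^-1].
t (time) has dimensions [T].

Left side: [T]
Right side: [L^2 M^2 T^-3]

The two sides have different dimensions, so the equation is NOT dimensionally consistent.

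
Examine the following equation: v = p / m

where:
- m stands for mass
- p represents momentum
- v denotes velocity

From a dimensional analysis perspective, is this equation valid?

Yes

m (mass) has dimensions [M].
p (momentum) has dimensions [L M T^-1].
v (velocity) has dimensions [L T^-1].

Left side: [L T^-1]
Right side: [L T^-1]

Both sides have the same dimensions, so the equation is dimensionally consistent.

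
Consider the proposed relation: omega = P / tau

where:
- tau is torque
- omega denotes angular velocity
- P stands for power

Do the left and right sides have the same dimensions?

Yes

tau (torque) has dimensions [L^2 M T^-2].
omega (angular velocity) has dimensions [T^-1].
P (power) has dimensions [L^2 M T^-3].

Left side: [T^-1]
Right side: [T^-1]

Both sides have the same dimensions, so the equation is dimensionally consistent.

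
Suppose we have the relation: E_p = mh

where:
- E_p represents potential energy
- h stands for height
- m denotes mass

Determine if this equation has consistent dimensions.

No

E_p (potential energy) has dimensions [L^2 M T^-2].
h (height) has dimensions [L].
m (mass) has dimensions [M].

Left side: [L^2 M T^-2]
Right side: [L M]

The two sides have different dimensions, so the equation is NOT dimensionally consistent.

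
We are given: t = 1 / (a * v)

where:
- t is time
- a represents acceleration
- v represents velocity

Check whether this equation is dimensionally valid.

No

t (time) has dimensions [T].
a (acceleration) has dimensions [L T^-2].
v (velocity) has dimensions [L T^-1].

Left side: [T]
Right side: [L^-2 T^3]

The two sides have different dimensions, so the equation is NOT dimensionally consistent.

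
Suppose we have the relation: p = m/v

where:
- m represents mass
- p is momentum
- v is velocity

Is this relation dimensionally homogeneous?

No

m (mass) has dimensions [M].
p (momentum) has dimensions [L M T^-1].
v (velocity) has dimensions [L T^-1].

Left side: [L M T^-1]
Right side: [L^-1 M T]

The two sides have different dimensions, so the equation is NOT dimensionally consistent.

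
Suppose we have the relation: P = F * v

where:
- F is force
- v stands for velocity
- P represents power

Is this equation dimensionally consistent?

Yes

F (force) has dimensions [L M T^-2].
v (velocity) has dimensions [L T^-1].
P (power) has dimensions [L^2 M T^-3].

Left side: [L^2 M T^-3]
Right side: [L^2 M T^-3]

Both sides have the same dimensions, so the equation is dimensionally consistent.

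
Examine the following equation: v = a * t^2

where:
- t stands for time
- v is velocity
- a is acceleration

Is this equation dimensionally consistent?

No

t (time) has dimensions [T].
v (velocity) has dimensions [L T^-1].
a (acceleration) has dimensions [L T^-2].

Left side: [L T^-1]
Right side: [L]

The two sides have different dimensions, so the equation is NOT dimensionally consistent.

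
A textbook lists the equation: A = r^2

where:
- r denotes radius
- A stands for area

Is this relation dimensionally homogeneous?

Yes

r (radius) has dimensions [L].
A (area) has dimensions [L^2].

Left side: [L^2]
Right side: [L^2]

Both sides have the same dimensions, so the equation is dimensionally consistent.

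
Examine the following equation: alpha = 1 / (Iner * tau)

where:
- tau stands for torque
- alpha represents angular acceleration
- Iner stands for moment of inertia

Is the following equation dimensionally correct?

No

tau (torque) has dimensions [L^2 M T^-2].
alpha (angular acceleration) has dimensions [T^-2].
Iner (moment of inertia) has dimensions [L^2 M].

Left side: [T^-2]
Right side: [L^-4 M^-2 T^2]

The two sides have different dimensions, so the equation is NOT dimensionally consistent.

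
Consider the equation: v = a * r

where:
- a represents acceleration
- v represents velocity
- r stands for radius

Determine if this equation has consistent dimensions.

No

a (acceleration) has dimensions [L T^-2].
v (velocity) has dimensions [L T^-1].
r (radius) has dimensions [L].

Left side: [L T^-1]
Right side: [L^2 T^-2]

The two sides have different dimensions, so the equation is NOT dimensionally consistent.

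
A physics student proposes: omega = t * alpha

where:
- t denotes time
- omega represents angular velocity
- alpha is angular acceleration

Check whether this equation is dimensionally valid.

Yes

t (time) has dimensions [T].
omega (angular velocity) has dimensions [T^-1].
alpha (angular acceleration) has dimensions [T^-2].

Left side: [T^-1]
Right side: [T^-1]

Both sides have the same dimensions, so the equation is dimensionally consistent.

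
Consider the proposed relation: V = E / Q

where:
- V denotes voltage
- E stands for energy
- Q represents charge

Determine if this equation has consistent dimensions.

Yes

V (voltage) has dimensions [I^-1 L^2 M T^-3].
E (energy) has dimensions [L^2 M T^-2].
Q (charge) has dimensions [I T].

Left side: [I^-1 L^2 M T^-3]
Right side: [I^-1 L^2 M T^-3]

Both sides have the same dimensions, so the equation is dimensionally consistent.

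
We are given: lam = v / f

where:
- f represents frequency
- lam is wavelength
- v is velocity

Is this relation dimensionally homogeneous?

Yes

f (frequency) has dimensions [T^-1].
lam (wavelength) has dimensions [L].
v (velocity) has dimensions [L T^-1].

Left side: [L]
Right side: [L]

Both sides have the same dimensions, so the equation is dimensionally consistent.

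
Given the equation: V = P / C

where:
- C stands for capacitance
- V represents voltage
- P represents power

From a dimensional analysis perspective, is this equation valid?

No

C (capacitance) has dimensions [I^2 L^-2 M^-1 T^4].
V (voltage) has dimensions [I^-1 L^2 M T^-3].
P (power) has dimensions [L^2 M T^-3].

Left side: [I^-1 L^2 M T^-3]
Right side: [I^-2 L^4 M^2 T^-7]

The two sides have different dimensions, so the equation is NOT dimensionally consistent.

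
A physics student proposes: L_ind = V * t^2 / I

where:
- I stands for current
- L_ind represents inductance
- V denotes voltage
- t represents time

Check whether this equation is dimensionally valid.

No

I (current) has dimensions [I].
L_ind (inductance) has dimensions [I^-2 L^2 M T^-2].
V (voltage) has dimensions [I^-1 L^2 M T^-3].
t (time) has dimensions [T].

Left side: [I^-2 L^2 M T^-2]
Right side: [I^-2 L^2 M T^-1]

The two sides have different dimensions, so the equation is NOT dimensionally consistent.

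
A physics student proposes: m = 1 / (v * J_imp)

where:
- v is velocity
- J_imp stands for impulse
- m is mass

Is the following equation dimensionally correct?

No

v (velocity) has dimensions [L T^-1].
J_imp (impulse) has dimensions [L M T^-1].
m (mass) has dimensions [M].

Left side: [M]
Right side: [L^-2 M^-1 T^2]

The two sides have different dimensions, so the equation is NOT dimensionally consistent.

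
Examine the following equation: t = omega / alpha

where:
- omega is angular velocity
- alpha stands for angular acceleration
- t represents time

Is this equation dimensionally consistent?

Yes

omega (angular velocity) has dimensions [T^-1].
alpha (angular acceleration) has dimensions [T^-2].
t (time) has dimensions [T].

Left side: [T]
Right side: [T]

Both sides have the same dimensions, so the equation is dimensionally consistent.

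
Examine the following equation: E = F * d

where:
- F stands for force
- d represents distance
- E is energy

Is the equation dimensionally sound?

Yes

F (force) has dimensions [L M T^-2].
d (distance) has dimensions [L].
E (energy) has dimensions [L^2 M T^-2].

Left side: [L^2 M T^-2]
Right side: [L^2 M T^-2]

Both sides have the same dimensions, so the equation is dimensionally consistent.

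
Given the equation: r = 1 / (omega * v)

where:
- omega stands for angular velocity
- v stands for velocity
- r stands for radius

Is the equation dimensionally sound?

No

omega (angular velocity) has dimensions [T^-1].
v (velocity) has dimensions [L T^-1].
r (radius) has dimensions [L].

Left side: [L]
Right side: [L^-1 T^2]

The two sides have different dimensions, so the equation is NOT dimensionally consistent.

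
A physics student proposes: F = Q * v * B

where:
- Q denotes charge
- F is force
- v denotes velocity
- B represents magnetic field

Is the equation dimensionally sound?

Yes

Q (charge) has dimensions [I T].
F (force) has dimensions [L M T^-2].
v (velocity) has dimensions [L T^-1].
B (magnetic field) has dimensions [I^-1 M T^-2].

Left side: [L M T^-2]
Right side: [L M T^-2]

Both sides have the same dimensions, so the equation is dimensionally consistent.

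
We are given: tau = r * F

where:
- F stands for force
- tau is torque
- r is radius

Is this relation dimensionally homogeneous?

Yes

F (force) has dimensions [L M T^-2].
tau (torque) has dimensions [L^2 M T^-2].
r (radius) has dimensions [L].

Left side: [L^2 M T^-2]
Right side: [L^2 M T^-2]

Both sides have the same dimensions, so the equation is dimensionally consistent.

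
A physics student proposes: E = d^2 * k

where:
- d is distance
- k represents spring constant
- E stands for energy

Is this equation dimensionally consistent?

Yes

d (distance) has dimensions [L].
k (spring constant) has dimensions [M T^-2].
E (energy) has dimensions [L^2 M T^-2].

Left side: [L^2 M T^-2]
Right side: [L^2 M T^-2]

Both sides have the same dimensions, so the equation is dimensionally consistent.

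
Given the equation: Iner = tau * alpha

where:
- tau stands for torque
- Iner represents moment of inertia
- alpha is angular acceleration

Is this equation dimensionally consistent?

No

tau (torque) has dimensions [L^2 M T^-2].
Iner (moment of inertia) has dimensions [L^2 M].
alpha (angular acceleration) has dimensions [T^-2].

Left side: [L^2 M]
Right side: [L^2 M T^-4]

The two sides have different dimensions, so the equation is NOT dimensionally consistent.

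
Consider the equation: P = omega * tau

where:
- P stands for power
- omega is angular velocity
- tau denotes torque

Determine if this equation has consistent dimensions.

Yes

P (power) has dimensions [L^2 M T^-3].
omega (angular velocity) has dimensions [T^-1].
tau (torque) has dimensions [L^2 M T^-2].

Left side: [L^2 M T^-3]
Right side: [L^2 M T^-3]

Both sides have the same dimensions, so the equation is dimensionally consistent.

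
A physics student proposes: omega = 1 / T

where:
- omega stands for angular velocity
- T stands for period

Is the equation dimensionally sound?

Yes

omega (angular velocity) has dimensions [T^-1].
T (period) has dimensions [T].

Left side: [T^-1]
Right side: [T^-1]

Both sides have the same dimensions, so the equation is dimensionally consistent.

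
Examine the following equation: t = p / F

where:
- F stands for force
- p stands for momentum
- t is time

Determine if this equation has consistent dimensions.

Yes

F (force) has dimensions [L M T^-2].
p (momentum) has dimensions [L M T^-1].
t (time) has dimensions [T].

Left side: [T]
Right side: [T]

Both sides have the same dimensions, so the equation is dimensionally consistent.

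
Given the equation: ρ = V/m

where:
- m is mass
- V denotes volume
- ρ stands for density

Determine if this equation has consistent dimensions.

No

m (mass) has dimensions [M].
V (volume) has dimensions [L^3].
ρ (density) has dimensions [L^-3 M].

Left side: [L^-3 M]
Right side: [L^3 M^-1]

The two sides have different dimensions, so the equation is NOT dimensionally consistent.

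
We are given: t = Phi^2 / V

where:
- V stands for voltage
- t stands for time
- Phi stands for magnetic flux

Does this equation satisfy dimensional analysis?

No

V (voltage) has dimensions [I^-1 L^2 M T^-3].
t (time) has dimensions [T].
Phi (magnetic flux) has dimensions [I^-1 L^2 M T^-2].

Left side: [T]
Right side: [I^-1 L^2 M T^-1]

The two sides have different dimensions, so the equation is NOT dimensionally consistent.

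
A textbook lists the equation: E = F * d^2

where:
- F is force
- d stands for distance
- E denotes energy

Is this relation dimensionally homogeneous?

No

F (force) has dimensions [L M T^-2].
d (distance) has dimensions [L].
E (energy) has dimensions [L^2 M T^-2].

Left side: [L^2 M T^-2]
Right side: [L^3 M T^-2]

The two sides have different dimensions, so the equation is NOT dimensionally consistent.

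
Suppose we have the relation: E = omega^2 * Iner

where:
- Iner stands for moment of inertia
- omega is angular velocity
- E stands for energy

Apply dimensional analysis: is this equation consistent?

Yes

Iner (moment of inertia) has dimensions [L^2 M].
omega (angular velocity) has dimensions [T^-1].
E (energy) has dimensions [L^2 M T^-2].

Left side: [L^2 M T^-2]
Right side: [L^2 M T^-2]

Both sides have the same dimensions, so the equation is dimensionally consistent.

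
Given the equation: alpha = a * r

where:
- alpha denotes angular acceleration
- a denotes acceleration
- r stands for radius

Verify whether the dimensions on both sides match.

No

alpha (angular acceleration) has dimensions [T^-2].
a (acceleration) has dimensions [L T^-2].
r (radius) has dimensions [L].

Left side: [T^-2]
Right side: [L^2 T^-2]

The two sides have different dimensions, so the equation is NOT dimensionally consistent.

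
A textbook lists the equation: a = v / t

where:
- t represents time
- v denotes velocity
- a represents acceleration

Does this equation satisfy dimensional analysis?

Yes

t (time) has dimensions [T].
v (velocity) has dimensions [L T^-1].
a (acceleration) has dimensions [L T^-2].

Left side: [L T^-2]
Right side: [L T^-2]

Both sides have the same dimensions, so the equation is dimensionally consistent.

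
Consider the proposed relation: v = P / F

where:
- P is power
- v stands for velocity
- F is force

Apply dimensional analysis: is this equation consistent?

Yes

P (power) has dimensions [L^2 M T^-3].
v (velocity) has dimensions [L T^-1].
F (force) has dimensions [L M T^-2].

Left side: [L T^-1]
Right side: [L T^-1]

Both sides have the same dimensions, so the equation is dimensionally consistent.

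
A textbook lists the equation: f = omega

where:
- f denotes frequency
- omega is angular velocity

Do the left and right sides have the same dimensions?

Yes

f (frequency) has dimensions [T^-1].
omega (angular velocity) has dimensions [T^-1].

Left side: [T^-1]
Right side: [T^-1]

Both sides have the same dimensions, so the equation is dimensionally consistent.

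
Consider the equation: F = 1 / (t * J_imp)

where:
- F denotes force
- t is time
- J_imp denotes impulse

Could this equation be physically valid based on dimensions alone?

No

F (force) has dimensions [L M T^-2].
t (time) has dimensions [T].
J_imp (impulse) has dimensions [L M T^-1].

Left side: [L M T^-2]
Right side: [L^-1 M^-1]

The two sides have different dimensions, so the equation is NOT dimensionally consistent.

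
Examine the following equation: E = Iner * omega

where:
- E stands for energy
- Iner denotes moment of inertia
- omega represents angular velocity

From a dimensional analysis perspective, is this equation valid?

No

E (energy) has dimensions [L^2 M T^-2].
Iner (moment of inertia) has dimensions [L^2 M].
omega (angular velocity) has dimensions [T^-1].

Left side: [L^2 M T^-2]
Right side: [L^2 M T^-1]

The two sides have different dimensions, so the equation is NOT dimensionally consistent.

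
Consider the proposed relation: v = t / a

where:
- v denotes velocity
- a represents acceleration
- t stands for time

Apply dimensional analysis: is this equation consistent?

No

v (velocity) has dimensions [L T^-1].
a (acceleration) has dimensions [L T^-2].
t (time) has dimensions [T].

Left side: [L T^-1]
Right side: [L^-1 T^3]

The two sides have different dimensions, so the equation is NOT dimensionally consistent.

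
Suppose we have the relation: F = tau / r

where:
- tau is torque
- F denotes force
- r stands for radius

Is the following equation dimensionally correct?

Yes

tau (torque) has dimensions [L^2 M T^-2].
F (force) has dimensions [L M T^-2].
r (radius) has dimensions [L].

Left side: [L M T^-2]
Right side: [L M T^-2]

Both sides have the same dimensions, so the equation is dimensionally consistent.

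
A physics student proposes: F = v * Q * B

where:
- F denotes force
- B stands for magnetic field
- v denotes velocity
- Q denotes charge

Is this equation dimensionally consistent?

Yes

F (force) has dimensions [L M T^-2].
B (magnetic field) has dimensions [I^-1 M T^-2].
v (velocity) has dimensions [L T^-1].
Q (charge) has dimensions [I T].

Left side: [L M T^-2]
Right side: [L M T^-2]

Both sides have the same dimensions, so the equation is dimensionally consistent.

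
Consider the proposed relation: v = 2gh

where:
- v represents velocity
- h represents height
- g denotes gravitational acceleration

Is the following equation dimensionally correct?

No

v (velocity) has dimensions [L T^-1].
h (height) has dimensions [L].
g (gravitational acceleration) has dimensions [L T^-2].

Left side: [L T^-1]
Right side: [L^2 T^-2]

The two sides have different dimensions, so the equation is NOT dimensionally consistent.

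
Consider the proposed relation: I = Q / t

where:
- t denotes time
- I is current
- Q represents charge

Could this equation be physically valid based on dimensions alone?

Yes

t (time) has dimensions [T].
I (current) has dimensions [I].
Q (charge) has dimensions [I T].

Left side: [I]
Right side: [I]

Both sides have the same dimensions, so the equation is dimensionally consistent.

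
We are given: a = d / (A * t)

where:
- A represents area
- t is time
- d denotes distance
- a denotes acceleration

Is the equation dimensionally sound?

No

A (area) has dimensions [L^2].
t (time) has dimensions [T].
d (distance) has dimensions [L].
a (acceleration) has dimensions [L T^-2].

Left side: [L T^-2]
Right side: [L^-1 T^-1]

The two sides have different dimensions, so the equation is NOT dimensionally consistent.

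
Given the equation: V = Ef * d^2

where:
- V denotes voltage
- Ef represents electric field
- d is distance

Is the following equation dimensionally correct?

No

V (voltage) has dimensions [I^-1 L^2 M T^-3].
Ef (electric field) has dimensions [I^-1 L M T^-3].
d (distance) has dimensions [L].

Left side: [I^-1 L^2 M T^-3]
Right side: [I^-1 L^3 M T^-3]

The two sides have different dimensions, so the equation is NOT dimensionally consistent.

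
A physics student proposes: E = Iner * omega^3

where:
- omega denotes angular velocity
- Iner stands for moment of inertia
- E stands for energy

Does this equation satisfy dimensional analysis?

No

omega (angular velocity) has dimensions [T^-1].
Iner (moment of inertia) has dimensions [L^2 M].
E (energy) has dimensions [L^2 M T^-2].

Left side: [L^2 M T^-2]
Right side: [L^2 M T^-3]

The two sides have different dimensions, so the equation is NOT dimensionally consistent.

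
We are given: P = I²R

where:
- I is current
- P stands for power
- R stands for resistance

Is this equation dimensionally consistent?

Yes

I (current) has dimensions [I].
P (power) has dimensions [L^2 M T^-3].
R (resistance) has dimensions [I^-2 L^2 M T^-3].

Left side: [L^2 M T^-3]
Right side: [L^2 M T^-3]

Both sides have the same dimensions, so the equation is dimensionally consistent.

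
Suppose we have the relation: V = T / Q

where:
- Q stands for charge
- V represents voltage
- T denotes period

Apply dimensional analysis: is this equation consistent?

No

Q (charge) has dimensions [I T].
V (voltage) has dimensions [I^-1 L^2 M T^-3].
T (period) has dimensions [T].

Left side: [I^-1 L^2 M T^-3]
Right side: [I^-1]

The two sides have different dimensions, so the equation is NOT dimensionally consistent.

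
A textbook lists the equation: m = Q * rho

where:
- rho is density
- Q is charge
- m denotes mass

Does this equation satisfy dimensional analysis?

No

rho (density) has dimensions [L^-3 M].
Q (charge) has dimensions [I T].
m (mass) has dimensions [M].

Left side: [M]
Right side: [I L^-3 M T]

The two sides have different dimensions, so the equation is NOT dimensionally consistent.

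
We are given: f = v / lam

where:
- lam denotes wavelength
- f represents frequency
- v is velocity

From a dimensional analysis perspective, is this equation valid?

Yes

lam (wavelength) has dimensions [L].
f (frequency) has dimensions [T^-1].
v (velocity) has dimensions [L T^-1].

Left side: [T^-1]
Right side: [T^-1]

Both sides have the same dimensions, so the equation is dimensionally consistent.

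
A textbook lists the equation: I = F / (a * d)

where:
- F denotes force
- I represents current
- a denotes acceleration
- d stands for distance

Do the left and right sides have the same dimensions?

No

F (force) has dimensions [L M T^-2].
I (current) has dimensions [I].
a (acceleration) has dimensions [L T^-2].
d (distance) has dimensions [L].

Left side: [I]
Right side: [L^-1 M]

The two sides have different dimensions, so the equation is NOT dimensionally consistent.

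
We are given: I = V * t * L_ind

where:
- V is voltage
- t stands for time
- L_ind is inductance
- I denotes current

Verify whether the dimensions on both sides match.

No

V (voltage) has dimensions [I^-1 L^2 M T^-3].
t (time) has dimensions [T].
L_ind (inductance) has dimensions [I^-2 L^2 M T^-2].
I (current) has dimensions [I].

Left side: [I]
Right side: [I^-3 L^4 M^2 T^-4]

The two sides have different dimensions, so the equation is NOT dimensionally consistent.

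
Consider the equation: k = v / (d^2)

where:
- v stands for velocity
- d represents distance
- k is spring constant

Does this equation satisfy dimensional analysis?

No

v (velocity) has dimensions [L T^-1].
d (distance) has dimensions [L].
k (spring constant) has dimensions [M T^-2].

Left side: [M T^-2]
Right side: [L^-1 T^-1]

The two sides have different dimensions, so the equation is NOT dimensionally consistent.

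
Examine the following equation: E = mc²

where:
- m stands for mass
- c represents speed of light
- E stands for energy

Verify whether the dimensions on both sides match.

Yes

m (mass) has dimensions [M].
c (speed of light) has dimensions [L T^-1].
E (energy) has dimensions [L^2 M T^-2].

Left side: [L^2 M T^-2]
Right side: [L^2 M T^-2]

Both sides have the same dimensions, so the equation is dimensionally consistent.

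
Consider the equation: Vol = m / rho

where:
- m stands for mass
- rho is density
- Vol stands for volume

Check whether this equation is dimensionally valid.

Yes

m (mass) has dimensions [M].
rho (density) has dimensions [L^-3 M].
Vol (volume) has dimensions [L^3].

Left side: [L^3]
Right side: [L^3]

Both sides have the same dimensions, so the equation is dimensionally consistent.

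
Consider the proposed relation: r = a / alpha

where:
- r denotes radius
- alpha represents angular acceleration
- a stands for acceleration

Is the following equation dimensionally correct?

Yes

r (radius) has dimensions [L].
alpha (angular acceleration) has dimensions [T^-2].
a (acceleration) has dimensions [L T^-2].

Left side: [L]
Right side: [L]

Both sides have the same dimensions, so the equation is dimensionally consistent.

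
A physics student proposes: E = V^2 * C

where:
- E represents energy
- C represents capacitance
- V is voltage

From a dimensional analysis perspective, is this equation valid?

Yes

E (energy) has dimensions [L^2 M T^-2].
C (capacitance) has dimensions [I^2 L^-2 M^-1 T^4].
V (voltage) has dimensions [I^-1 L^2 M T^-3].

Left side: [L^2 M T^-2]
Right side: [L^2 M T^-2]

Both sides have the same dimensions, so the equation is dimensionally consistent.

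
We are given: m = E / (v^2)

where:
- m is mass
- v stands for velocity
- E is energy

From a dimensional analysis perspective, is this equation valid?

Yes

m (mass) has dimensions [M].
v (velocity) has dimensions [L T^-1].
E (energy) has dimensions [L^2 M T^-2].

Left side: [M]
Right side: [M]

Both sides have the same dimensions, so the equation is dimensionally consistent.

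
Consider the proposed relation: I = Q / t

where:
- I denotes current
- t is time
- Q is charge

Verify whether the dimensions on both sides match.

Yes

I (current) has dimensions [I].
t (time) has dimensions [T].
Q (charge) has dimensions [I T].

Left side: [I]
Right side: [I]

Both sides have the same dimensions, so the equation is dimensionally consistent.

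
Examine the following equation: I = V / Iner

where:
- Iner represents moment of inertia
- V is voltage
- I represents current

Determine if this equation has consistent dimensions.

No

Iner (moment of inertia) has dimensions [L^2 M].
V (voltage) has dimensions [I^-1 L^2 M T^-3].
I (current) has dimensions [I].

Left side: [I]
Right side: [I^-1 T^-3]

The two sides have different dimensions, so the equation is NOT dimensionally consistent.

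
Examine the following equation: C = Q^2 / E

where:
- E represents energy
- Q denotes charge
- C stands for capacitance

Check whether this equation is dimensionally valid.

Yes

E (energy) has dimensions [L^2 M T^-2].
Q (charge) has dimensions [I T].
C (capacitance) has dimensions [I^2 L^-2 M^-1 T^4].

Left side: [I^2 L^-2 M^-1 T^4]
Right side: [I^2 L^-2 M^-1 T^4]

Both sides have the same dimensions, so the equation is dimensionally consistent.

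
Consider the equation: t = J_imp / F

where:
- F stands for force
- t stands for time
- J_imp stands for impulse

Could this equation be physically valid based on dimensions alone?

Yes

F (force) has dimensions [L M T^-2].
t (time) has dimensions [T].
J_imp (impulse) has dimensions [L M T^-1].

Left side: [T]
Right side: [T]

Both sides have the same dimensions, so the equation is dimensionally consistent.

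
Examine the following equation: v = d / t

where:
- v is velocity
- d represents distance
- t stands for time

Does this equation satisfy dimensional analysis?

Yes

v (velocity) has dimensions [L T^-1].
d (distance) has dimensions [L].
t (time) has dimensions [T].

Left side: [L T^-1]
Right side: [L T^-1]

Both sides have the same dimensions, so the equation is dimensionally consistent.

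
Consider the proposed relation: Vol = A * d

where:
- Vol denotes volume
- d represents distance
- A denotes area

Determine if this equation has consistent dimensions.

Yes

Vol (volume) has dimensions [L^3].
d (distance) has dimensions [L].
A (area) has dimensions [L^2].

Left side: [L^3]
Right side: [L^3]

Both sides have the same dimensions, so the equation is dimensionally consistent.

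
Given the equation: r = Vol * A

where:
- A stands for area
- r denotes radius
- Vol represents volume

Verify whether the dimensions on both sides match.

No

A (area) has dimensions [L^2].
r (radius) has dimensions [L].
Vol (volume) has dimensions [L^3].

Left side: [L]
Right side: [L^5]

The two sides have different dimensions, so the equation is NOT dimensionally consistent.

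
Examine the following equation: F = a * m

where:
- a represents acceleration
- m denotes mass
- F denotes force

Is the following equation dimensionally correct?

Yes

a (acceleration) has dimensions [L T^-2].
m (mass) has dimensions [M].
F (force) has dimensions [L M T^-2].

Left side: [L M T^-2]
Right side: [L M T^-2]

Both sides have the same dimensions, so the equation is dimensionally consistent.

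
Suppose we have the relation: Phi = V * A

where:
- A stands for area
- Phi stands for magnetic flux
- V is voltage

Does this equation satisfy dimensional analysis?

No

A (area) has dimensions [L^2].
Phi (magnetic flux) has dimensions [I^-1 L^2 M T^-2].
V (voltage) has dimensions [I^-1 L^2 M T^-3].

Left side: [I^-1 L^2 M T^-2]
Right side: [I^-1 L^4 M T^-3]

The two sides have different dimensions, so the equation is NOT dimensionally consistent.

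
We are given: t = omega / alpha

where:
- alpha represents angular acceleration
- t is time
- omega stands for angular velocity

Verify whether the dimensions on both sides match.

Yes

alpha (angular acceleration) has dimensions [T^-2].
t (time) has dimensions [T].
omega (angular velocity) has dimensions [T^-1].

Left side: [T]
Right side: [T]

Both sides have the same dimensions, so the equation is dimensionally consistent.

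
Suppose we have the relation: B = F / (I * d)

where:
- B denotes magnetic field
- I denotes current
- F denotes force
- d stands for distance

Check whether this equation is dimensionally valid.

Yes

B (magnetic field) has dimensions [I^-1 M T^-2].
I (current) has dimensions [I].
F (force) has dimensions [L M T^-2].
d (distance) has dimensions [L].

Left side: [I^-1 M T^-2]
Right side: [I^-1 M T^-2]

Both sides have the same dimensions, so the equation is dimensionally consistent.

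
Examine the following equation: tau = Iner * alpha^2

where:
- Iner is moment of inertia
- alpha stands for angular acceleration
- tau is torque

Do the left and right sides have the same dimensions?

No

Iner (moment of inertia) has dimensions [L^2 M].
alpha (angular acceleration) has dimensions [T^-2].
tau (torque) has dimensions [L^2 M T^-2].

Left side: [L^2 M T^-2]
Right side: [L^2 M T^-4]

The two sides have different dimensions, so the equation is NOT dimensionally consistent.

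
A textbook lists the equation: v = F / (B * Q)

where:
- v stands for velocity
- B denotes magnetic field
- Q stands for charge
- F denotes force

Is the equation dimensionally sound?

Yes

v (velocity) has dimensions [L T^-1].
B (magnetic field) has dimensions [I^-1 M T^-2].
Q (charge) has dimensions [I T].
F (force) has dimensions [L M T^-2].

Left side: [L T^-1]
Right side: [L T^-1]

Both sides have the same dimensions, so the equation is dimensionally consistent.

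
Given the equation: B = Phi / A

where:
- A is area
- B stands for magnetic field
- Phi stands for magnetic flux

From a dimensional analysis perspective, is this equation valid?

Yes

A (area) has dimensions [L^2].
B (magnetic field) has dimensions [I^-1 M T^-2].
Phi (magnetic flux) has dimensions [I^-1 L^2 M T^-2].

Left side: [I^-1 M T^-2]
Right side: [I^-1 M T^-2]

Both sides have the same dimensions, so the equation is dimensionally consistent.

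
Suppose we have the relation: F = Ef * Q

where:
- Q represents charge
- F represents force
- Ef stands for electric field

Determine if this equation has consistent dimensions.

Yes

Q (charge) has dimensions [I T].
F (force) has dimensions [L M T^-2].
Ef (electric field) has dimensions [I^-1 L M T^-3].

Left side: [L M T^-2]
Right side: [L M T^-2]

Both sides have the same dimensions, so the equation is dimensionally consistent.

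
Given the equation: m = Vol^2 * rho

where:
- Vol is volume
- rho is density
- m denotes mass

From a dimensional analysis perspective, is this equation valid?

No

Vol (volume) has dimensions [L^3].
rho (density) has dimensions [L^-3 M].
m (mass) has dimensions [M].

Left side: [M]
Right side: [L^3 M]

The two sides have different dimensions, so the equation is NOT dimensionally consistent.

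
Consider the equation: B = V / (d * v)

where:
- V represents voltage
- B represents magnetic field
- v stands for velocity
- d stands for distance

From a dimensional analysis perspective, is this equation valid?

Yes

V (voltage) has dimensions [I^-1 L^2 M T^-3].
B (magnetic field) has dimensions [I^-1 M T^-2].
v (velocity) has dimensions [L T^-1].
d (distance) has dimensions [L].

Left side: [I^-1 M T^-2]
Right side: [I^-1 M T^-2]

Both sides have the same dimensions, so the equation is dimensionally consistent.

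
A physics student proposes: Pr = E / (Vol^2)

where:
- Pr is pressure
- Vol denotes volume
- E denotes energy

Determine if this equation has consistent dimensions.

No

Pr (pressure) has dimensions [L^-1 M T^-2].
Vol (volume) has dimensions [L^3].
E (energy) has dimensions [L^2 M T^-2].

Left side: [L^-1 M T^-2]
Right side: [L^-4 M T^-2]

The two sides have different dimensions, so the equation is NOT dimensionally consistent.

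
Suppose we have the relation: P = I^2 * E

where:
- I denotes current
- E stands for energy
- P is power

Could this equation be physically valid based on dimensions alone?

No

I (current) has dimensions [I].
E (energy) has dimensions [L^2 M T^-2].
P (power) has dimensions [L^2 M T^-3].

Left side: [L^2 M T^-3]
Right side: [I^2 L^2 M T^-2]

The two sides have different dimensions, so the equation is NOT dimensionally consistent.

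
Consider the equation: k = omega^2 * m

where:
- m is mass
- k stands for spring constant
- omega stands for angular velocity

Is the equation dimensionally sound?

Yes

m (mass) has dimensions [M].
k (spring constant) has dimensions [M T^-2].
omega (angular velocity) has dimensions [T^-1].

Left side: [M T^-2]
Right side: [M T^-2]

Both sides have the same dimensions, so the equation is dimensionally consistent.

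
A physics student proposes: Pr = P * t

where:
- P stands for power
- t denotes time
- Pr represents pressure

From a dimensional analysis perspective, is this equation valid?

No

P (power) has dimensions [L^2 M T^-3].
t (time) has dimensions [T].
Pr (pressure) has dimensions [L^-1 M T^-2].

Left side: [L^-1 M T^-2]
Right side: [L^2 M T^-2]

The two sides have different dimensions, so the equation is NOT dimensionally consistent.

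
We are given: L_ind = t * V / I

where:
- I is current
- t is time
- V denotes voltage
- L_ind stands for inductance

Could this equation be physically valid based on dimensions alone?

Yes

I (current) has dimensions [I].
t (time) has dimensions [T].
V (voltage) has dimensions [I^-1 L^2 M T^-3].
L_ind (inductance) has dimensions [I^-2 L^2 M T^-2].

Left side: [I^-2 L^2 M T^-2]
Right side: [I^-2 L^2 M T^-2]

Both sides have the same dimensions, so the equation is dimensionally consistent.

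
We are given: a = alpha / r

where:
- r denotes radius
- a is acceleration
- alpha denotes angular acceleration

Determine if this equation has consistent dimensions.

No

r (radius) has dimensions [L].
a (acceleration) has dimensions [L T^-2].
alpha (angular acceleration) has dimensions [T^-2].

Left side: [L T^-2]
Right side: [L^-1 T^-2]

The two sides have different dimensions, so the equation is NOT dimensionally consistent.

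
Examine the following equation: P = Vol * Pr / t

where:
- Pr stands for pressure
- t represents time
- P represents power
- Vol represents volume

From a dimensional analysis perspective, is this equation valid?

Yes

Pr (pressure) has dimensions [L^-1 M T^-2].
t (time) has dimensions [T].
P (power) has dimensions [L^2 M T^-3].
Vol (volume) has dimensions [L^3].

Left side: [L^2 M T^-3]
Right side: [L^2 M T^-3]

Both sides have the same dimensions, so the equation is dimensionally consistent.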